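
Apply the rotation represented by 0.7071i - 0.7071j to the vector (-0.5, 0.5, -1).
(-0.5, 0.5, 1)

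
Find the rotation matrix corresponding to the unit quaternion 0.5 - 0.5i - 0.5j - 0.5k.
[[0, 1, 0], [0, 0, 1], [1, 0, 0]]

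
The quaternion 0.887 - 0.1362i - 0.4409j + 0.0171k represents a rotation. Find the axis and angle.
axis = (-0.2949, -0.9548, 0.037), θ = 55°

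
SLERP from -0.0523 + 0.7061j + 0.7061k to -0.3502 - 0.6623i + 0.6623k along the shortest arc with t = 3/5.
-0.2633 - 0.4513i + 0.3334j + 0.7847k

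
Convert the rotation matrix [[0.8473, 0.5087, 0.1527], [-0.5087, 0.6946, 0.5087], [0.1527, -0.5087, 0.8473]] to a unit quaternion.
0.9205 - 0.2763i - 0.2763k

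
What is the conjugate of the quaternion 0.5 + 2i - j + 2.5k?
0.5 - 2i + j - 2.5k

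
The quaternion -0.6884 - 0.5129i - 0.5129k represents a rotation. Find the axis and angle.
axis = (-√2/2, 0, -√2/2), θ = 267°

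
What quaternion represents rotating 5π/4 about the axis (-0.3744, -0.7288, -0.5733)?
-0.3827 - 0.3459i - 0.6733j - 0.5297k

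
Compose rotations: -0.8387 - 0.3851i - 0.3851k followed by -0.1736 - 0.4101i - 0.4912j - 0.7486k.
-0.3006 + 0.6i + 0.5423j + 0.5055k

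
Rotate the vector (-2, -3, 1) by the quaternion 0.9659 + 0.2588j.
(-1.232, -3, 1.866)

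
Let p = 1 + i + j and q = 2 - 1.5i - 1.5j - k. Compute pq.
5 - 0.5i + 1.5j - k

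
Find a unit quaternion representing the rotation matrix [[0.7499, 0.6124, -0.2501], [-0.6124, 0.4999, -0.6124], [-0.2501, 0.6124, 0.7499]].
0.866 + 0.3536i - 0.3536k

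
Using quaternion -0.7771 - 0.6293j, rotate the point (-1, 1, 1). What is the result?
(0.77, 1, 1.186)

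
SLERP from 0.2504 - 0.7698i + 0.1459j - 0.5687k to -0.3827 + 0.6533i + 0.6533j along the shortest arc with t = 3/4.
0.387 - 0.7628i - 0.4895j - 0.1697k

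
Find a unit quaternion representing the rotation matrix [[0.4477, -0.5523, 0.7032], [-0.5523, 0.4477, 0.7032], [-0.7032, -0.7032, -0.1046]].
0.6691 - 0.5255i + 0.5255j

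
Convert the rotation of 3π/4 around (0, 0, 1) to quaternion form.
0.3827 + 0.9239k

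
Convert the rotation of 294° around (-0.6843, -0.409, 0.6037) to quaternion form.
-0.8387 - 0.3727i - 0.2228j + 0.3288k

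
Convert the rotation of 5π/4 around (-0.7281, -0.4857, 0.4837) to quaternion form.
-0.3827 - 0.6727i - 0.4487j + 0.4469k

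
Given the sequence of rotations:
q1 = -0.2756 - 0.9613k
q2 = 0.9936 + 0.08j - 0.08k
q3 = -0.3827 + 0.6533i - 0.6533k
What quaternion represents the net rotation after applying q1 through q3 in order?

q2 · q1 = -0.3507 - 0.0769i - 0.022j - 0.9331k
q3 · q2 · q1 = -0.4251 - 0.2141i + 0.6683j + 0.5718k
-0.4251 - 0.2141i + 0.6683j + 0.5718k


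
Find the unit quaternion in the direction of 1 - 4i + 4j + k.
0.1715 - 0.686i + 0.686j + 0.1715k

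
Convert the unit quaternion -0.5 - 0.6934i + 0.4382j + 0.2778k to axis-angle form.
axis = (-0.8007, 0.506, 0.3208), θ = 4π/3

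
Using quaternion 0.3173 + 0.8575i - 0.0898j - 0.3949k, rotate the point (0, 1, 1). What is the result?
(-0.638, -1.256, 0.128)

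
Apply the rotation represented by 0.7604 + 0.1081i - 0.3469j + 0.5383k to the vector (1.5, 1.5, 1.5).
(-1.688, 0.904, 1.756)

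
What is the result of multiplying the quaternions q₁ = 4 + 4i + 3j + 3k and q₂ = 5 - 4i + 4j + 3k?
15 + i + 7j + 55k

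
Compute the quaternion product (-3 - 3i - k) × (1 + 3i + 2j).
6 - 10i - 9j - 7k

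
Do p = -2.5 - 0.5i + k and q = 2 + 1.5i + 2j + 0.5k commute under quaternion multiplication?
No: pq = -4.75 - 6.75i - 3.25j - 0.25k ≠ -4.75 - 2.75i - 6.75j + 1.75k = qp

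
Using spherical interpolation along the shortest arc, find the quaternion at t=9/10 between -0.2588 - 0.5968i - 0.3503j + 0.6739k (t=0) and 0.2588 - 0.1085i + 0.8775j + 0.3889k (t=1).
-0.2932 + 0.0158i - 0.9142j - 0.2792k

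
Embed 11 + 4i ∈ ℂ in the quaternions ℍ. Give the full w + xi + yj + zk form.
11 + 4i + 0j + 0k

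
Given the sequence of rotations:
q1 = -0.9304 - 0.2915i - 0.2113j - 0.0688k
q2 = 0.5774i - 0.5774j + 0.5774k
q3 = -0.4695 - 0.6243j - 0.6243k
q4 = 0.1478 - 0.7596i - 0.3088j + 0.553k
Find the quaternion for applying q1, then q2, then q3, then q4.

q2 · q1 = 0.086 - 0.3755i + 0.4086j - 0.8275k
q3 · q2 · q1 = -0.3019 + 0.948i - 0.0111j + 0.1004k
q4 · q3 · q2 · q1 = 0.6165 + 0.3446i + 0.6921j + 0.1491k
0.6165 + 0.3446i + 0.6921j + 0.1491k


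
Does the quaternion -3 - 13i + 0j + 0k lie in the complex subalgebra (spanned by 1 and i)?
Yes. The quaternion -3 - 13i has j- and k-coefficients y = z = 0, so it lies in the complex subalgebra spanned by 1 and i.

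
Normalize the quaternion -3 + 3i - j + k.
-0.6708 + 0.6708i - 0.2236j + 0.2236k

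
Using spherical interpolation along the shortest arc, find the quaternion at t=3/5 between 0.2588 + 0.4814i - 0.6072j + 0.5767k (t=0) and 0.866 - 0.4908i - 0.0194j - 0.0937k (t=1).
-0.5369 + 0.6628i - 0.3313j + 0.4033k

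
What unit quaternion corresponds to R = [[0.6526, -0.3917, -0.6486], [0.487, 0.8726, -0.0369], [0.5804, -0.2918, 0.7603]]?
0.9063 - 0.0703i - 0.339j + 0.2424k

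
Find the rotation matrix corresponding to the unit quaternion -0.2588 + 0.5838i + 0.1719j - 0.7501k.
[[-0.1844, -0.1875, -0.9648], [0.589, -0.8069, 0.0443], [-0.7868, -0.5601, 0.2593]]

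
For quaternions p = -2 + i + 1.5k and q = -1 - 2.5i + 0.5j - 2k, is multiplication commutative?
No: pq = 7.5 + 3.25i - 2.75j + 3k ≠ 7.5 + 4.75i + 0.75j + 2k = qp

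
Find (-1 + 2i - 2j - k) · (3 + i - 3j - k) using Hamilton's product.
-12 + 4i - 2j - 6k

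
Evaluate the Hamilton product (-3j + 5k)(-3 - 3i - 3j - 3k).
6 + 24i - 6j - 24k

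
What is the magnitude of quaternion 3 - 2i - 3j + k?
√23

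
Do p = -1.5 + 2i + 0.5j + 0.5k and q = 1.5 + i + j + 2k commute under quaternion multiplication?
No: pq = -5.75 + 2i - 4.25j - 0.75k ≠ -5.75 + i + 2.75j - 3.75k = qp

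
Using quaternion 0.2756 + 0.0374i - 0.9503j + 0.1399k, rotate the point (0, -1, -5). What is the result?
(2.715, 0.474, 4.29)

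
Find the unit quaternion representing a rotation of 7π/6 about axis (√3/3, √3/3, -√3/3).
-0.2588 + 0.5577i + 0.5577j - 0.5577k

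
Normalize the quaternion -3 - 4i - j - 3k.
-0.5071 - 0.6761i - 0.169j - 0.5071k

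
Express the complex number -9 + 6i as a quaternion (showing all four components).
-9 + 6i + 0j + 0k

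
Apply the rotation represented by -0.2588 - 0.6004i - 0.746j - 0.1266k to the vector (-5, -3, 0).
(-1.765, -5.548, -0.328)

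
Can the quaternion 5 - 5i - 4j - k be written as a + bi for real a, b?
No. The quaternion 5 - 5i - 4j - k has j-coefficient y = -4 and k-coefficient z = -1, not both zero, so it does not lie in the complex subalgebra spanned by 1 and i.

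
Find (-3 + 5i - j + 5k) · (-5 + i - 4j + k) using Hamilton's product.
1 - 9i + 17j - 47k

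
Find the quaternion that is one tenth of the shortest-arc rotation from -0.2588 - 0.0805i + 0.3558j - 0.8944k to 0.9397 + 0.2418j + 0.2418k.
-0.3647 - 0.0761i + 0.3054j - 0.8763k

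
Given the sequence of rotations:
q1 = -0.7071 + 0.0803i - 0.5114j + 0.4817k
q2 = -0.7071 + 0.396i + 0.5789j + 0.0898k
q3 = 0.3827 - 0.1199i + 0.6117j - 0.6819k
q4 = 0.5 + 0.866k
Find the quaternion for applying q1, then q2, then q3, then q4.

q2 · q1 = 0.721 - 0.012i - 0.2313j - 0.6531k
q3 · q2 · q1 = -0.0294 - 0.6483i + 0.2824j - 0.7065k
q4 · q3 · q2 · q1 = 0.5971 - 0.5687i - 0.4202j - 0.3787k
0.5971 - 0.5687i - 0.4202j - 0.3787k


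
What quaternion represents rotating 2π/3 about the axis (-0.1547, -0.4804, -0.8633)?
0.5 - 0.134i - 0.416j - 0.7476k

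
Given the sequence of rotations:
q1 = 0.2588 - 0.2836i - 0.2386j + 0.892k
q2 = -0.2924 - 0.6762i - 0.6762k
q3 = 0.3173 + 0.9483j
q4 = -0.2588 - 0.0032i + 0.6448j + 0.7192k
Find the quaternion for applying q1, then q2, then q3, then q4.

q2 · q1 = 0.3357 - 0.2534i + 0.8647j - 0.2745k
q3 · q2 · q1 = -0.7135 - 0.3407i + 0.5927j + 0.1532k
q4 · q3 · q2 · q1 = -0.3088 - 0.237i - 0.858j - 0.335k
-0.3088 - 0.237i - 0.858j - 0.335k


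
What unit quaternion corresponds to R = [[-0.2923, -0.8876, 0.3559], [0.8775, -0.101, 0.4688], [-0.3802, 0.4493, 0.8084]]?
0.5948 - 0.0082i + 0.3094j + 0.7419k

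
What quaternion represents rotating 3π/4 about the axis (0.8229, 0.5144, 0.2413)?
0.3827 + 0.7603i + 0.4752j + 0.2229k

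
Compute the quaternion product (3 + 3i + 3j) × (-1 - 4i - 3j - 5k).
18 - 30i + 3j - 12k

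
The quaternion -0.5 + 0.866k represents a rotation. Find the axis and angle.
axis = (0, 0, 1), θ = 4π/3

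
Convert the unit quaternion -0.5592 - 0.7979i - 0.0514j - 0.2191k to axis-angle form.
axis = (-0.9624, -0.062, -0.2643), θ = 248°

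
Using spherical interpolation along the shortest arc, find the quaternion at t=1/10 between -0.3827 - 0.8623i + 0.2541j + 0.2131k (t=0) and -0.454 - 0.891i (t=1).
-0.392 - 0.8698i + 0.2295j + 0.1925k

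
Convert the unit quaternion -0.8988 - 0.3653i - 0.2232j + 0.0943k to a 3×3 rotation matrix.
[[0.8826, 0.3326, 0.3323], [-0.0064, 0.7153, -0.6988], [-0.4701, 0.6146, 0.6335]]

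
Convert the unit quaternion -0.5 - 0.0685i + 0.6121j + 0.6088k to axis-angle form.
axis = (-0.0791, 0.7068, 0.703), θ = 4π/3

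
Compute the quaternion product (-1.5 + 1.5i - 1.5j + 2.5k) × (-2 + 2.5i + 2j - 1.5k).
6 - 9.5i + 8.5j + 4k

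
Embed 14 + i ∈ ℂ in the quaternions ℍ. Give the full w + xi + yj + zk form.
14 + i + 0j + 0k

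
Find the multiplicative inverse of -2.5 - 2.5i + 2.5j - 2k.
-0.1099 + 0.1099i - 0.1099j + 0.0879k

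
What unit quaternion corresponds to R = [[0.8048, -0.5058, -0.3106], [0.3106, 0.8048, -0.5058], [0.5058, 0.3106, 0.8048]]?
0.9239 + 0.2209i - 0.2209j + 0.2209k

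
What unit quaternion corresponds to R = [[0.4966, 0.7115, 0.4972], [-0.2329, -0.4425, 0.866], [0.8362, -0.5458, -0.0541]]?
-0.5 + 0.7059i + 0.1695j + 0.4722k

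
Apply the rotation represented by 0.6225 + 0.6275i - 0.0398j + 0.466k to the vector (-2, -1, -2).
(-1.565, 0.798, -2.432)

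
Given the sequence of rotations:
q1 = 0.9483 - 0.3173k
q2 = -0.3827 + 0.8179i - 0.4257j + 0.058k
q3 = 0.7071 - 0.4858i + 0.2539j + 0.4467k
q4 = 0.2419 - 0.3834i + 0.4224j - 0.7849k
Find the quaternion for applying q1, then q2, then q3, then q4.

q2 · q1 = -0.3445 + 0.9107i - 0.1442j + 0.1764k
q3 · q2 · q1 = 0.1566 + 0.9205i + 0.3031j - 0.1903k
q4 · q3 · q2 · q1 = 0.1134 + 0.3201i - 0.656j - 0.674k
0.1134 + 0.3201i - 0.656j - 0.674k


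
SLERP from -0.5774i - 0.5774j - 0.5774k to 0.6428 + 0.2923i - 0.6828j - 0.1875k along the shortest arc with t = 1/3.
0.2719 - 0.3243i - 0.7368j - 0.5273k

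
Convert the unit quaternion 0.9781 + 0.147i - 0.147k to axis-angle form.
axis = (√2/2, 0, -√2/2), θ = 24°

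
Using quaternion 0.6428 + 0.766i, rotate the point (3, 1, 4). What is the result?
(3, -4.113, 0.291)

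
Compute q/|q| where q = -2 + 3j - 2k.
-0.4851 + 0.7276j - 0.4851k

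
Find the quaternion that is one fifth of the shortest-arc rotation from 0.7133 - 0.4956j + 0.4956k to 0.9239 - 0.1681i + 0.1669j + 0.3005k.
0.7944 - 0.0369i - 0.3742j + 0.4769k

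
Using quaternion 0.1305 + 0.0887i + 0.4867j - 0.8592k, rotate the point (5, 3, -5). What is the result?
(-3.692, 2.131, -6.389)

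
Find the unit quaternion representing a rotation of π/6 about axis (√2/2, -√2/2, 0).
0.9659 + 0.183i - 0.183j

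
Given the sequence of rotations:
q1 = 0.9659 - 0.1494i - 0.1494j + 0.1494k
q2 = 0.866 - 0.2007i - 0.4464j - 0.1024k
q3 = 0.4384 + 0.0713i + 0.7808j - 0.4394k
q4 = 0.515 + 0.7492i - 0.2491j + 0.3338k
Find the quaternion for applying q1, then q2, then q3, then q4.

q2 · q1 = 0.7551 - 0.4052i - 0.5153j - 0.0062k
q3 · q2 · q1 = 0.7595 - 0.3551i + 0.5422j - 0.0549k
q4 · q3 · q2 · q1 = 0.8106 + 0.2188i + 0.0126j + 0.543k
0.8106 + 0.2188i + 0.0126j + 0.543k


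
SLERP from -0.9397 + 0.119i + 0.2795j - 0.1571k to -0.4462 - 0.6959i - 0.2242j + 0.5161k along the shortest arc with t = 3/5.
-0.8355 - 0.458i - 0.0189j + 0.303k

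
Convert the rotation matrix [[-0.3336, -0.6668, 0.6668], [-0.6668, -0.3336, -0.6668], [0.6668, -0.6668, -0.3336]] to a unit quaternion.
0.5774i - 0.5774j + 0.5774k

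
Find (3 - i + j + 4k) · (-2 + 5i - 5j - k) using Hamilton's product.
8 + 36i + 2j - 11k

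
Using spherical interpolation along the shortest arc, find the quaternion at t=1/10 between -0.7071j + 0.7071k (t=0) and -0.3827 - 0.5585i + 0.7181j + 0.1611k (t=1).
0.0484 + 0.0707i - 0.7579j + 0.6467k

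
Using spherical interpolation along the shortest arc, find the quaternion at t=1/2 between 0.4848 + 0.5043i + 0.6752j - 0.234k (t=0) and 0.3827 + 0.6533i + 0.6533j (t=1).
0.4386 + 0.5853i + 0.6717j - 0.1183k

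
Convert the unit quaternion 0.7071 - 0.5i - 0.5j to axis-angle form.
axis = (-√2/2, -√2/2, 0), θ = π/2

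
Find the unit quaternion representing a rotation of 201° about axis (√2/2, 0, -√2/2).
-0.1822 + 0.6953i - 0.6953k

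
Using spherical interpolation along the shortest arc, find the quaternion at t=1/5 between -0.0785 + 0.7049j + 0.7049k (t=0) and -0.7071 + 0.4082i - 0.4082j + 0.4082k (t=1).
-0.285 + 0.122i + 0.5391j + 0.7831k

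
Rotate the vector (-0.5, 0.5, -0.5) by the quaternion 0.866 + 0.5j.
(-0.683, 0.5, 0.183)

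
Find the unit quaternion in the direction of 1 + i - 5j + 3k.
0.1667 + 0.1667i - 0.8333j + 0.5k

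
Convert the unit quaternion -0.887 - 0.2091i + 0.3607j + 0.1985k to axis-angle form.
axis = (-0.4528, 0.7811, 0.4299), θ = 305°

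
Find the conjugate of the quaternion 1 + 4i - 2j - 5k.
1 - 4i + 2j + 5k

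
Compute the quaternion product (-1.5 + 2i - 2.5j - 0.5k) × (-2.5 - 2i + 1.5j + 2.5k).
12.75 - 7.5i - 4.5k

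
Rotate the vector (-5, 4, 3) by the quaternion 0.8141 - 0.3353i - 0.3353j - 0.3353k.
(-0.632, 6.119, -3.487)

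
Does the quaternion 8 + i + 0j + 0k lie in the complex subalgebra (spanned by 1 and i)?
Yes. The quaternion 8 + i has j- and k-coefficients y = z = 0, so it lies in the complex subalgebra spanned by 1 and i.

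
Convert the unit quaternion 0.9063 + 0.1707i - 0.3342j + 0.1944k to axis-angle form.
axis = (0.4039, -0.7908, 0.46), θ = 50°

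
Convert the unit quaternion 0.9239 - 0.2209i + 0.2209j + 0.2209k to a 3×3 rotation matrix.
[[0.8048, -0.5058, 0.3106], [0.3106, 0.8048, 0.5058], [-0.5058, -0.3106, 0.8048]]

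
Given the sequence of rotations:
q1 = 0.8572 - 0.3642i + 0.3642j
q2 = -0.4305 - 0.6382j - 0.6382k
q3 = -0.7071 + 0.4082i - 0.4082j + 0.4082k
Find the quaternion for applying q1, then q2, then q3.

q2 · q1 = -0.1366 + 0.3892i - 0.4714j - 0.7795k
q3 · q2 · q1 = 0.0635 + 0.1797i + 0.8662j + 0.4619k
0.0635 + 0.1797i + 0.8662j + 0.4619k


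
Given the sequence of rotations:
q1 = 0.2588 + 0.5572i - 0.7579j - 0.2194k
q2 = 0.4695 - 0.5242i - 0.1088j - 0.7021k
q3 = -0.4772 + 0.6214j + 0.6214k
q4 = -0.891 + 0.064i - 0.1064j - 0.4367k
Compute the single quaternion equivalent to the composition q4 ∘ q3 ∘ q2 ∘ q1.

q2 · q1 = 0.1771 - 0.3823i - 0.8902j + 0.1732k
q3 · q2 · q1 = 0.361 + 0.8432i + 0.2973j + 0.265k
q4 · q3 · q2 · q1 = -0.2283 - 0.6266i - 0.6885j - 0.285k
-0.2283 - 0.6266i - 0.6885j - 0.285k


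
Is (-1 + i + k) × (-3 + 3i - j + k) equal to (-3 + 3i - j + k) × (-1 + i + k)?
No: pq = -1 - 5i + 3j - 5k ≠ -1 - 7i - j - 3k = qp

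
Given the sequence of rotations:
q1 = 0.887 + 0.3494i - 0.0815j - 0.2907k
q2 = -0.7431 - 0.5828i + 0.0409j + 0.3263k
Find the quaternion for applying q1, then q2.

q2 · q1 = -0.3573 - 0.7619i + 0.0414j + 0.5387k
-0.3573 - 0.7619i + 0.0414j + 0.5387k


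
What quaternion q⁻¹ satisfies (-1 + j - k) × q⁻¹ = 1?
-0.3333 - 0.3333j + 0.3333k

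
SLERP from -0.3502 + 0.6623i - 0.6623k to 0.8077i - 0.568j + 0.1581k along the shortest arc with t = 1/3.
-0.2646 + 0.8285i - 0.2307j - 0.4363k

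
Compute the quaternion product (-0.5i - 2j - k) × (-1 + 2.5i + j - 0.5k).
2.75 + 2.5i - 0.75j + 5.5k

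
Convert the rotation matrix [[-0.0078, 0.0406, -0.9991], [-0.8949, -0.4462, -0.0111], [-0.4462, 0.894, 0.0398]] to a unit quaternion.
-0.3827 - 0.5913i + 0.3612j + 0.6111k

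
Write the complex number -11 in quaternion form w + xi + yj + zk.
-11 + 0i + 0j + 0k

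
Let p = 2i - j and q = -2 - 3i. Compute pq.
6 - 4i + 2j - 3k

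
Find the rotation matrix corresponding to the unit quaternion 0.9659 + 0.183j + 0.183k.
[[0.866, -0.3535, 0.3535], [0.3535, 0.933, 0.067], [-0.3535, 0.067, 0.933]]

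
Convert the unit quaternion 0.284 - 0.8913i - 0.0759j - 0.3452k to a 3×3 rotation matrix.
[[0.7502, 0.3314, 0.5722], [-0.0608, -0.8272, 0.5587], [0.6585, -0.4539, -0.6004]]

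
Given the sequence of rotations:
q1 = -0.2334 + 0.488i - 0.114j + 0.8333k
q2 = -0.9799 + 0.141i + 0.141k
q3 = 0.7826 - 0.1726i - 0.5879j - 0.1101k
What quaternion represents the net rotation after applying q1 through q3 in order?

q2 · q1 = 0.0424 - 0.495i + 0.063j - 0.8655k
q3 · q2 · q1 = -0.1105 + 0.1211i - 0.0705j - 0.9839k
-0.1105 + 0.1211i - 0.0705j - 0.9839k


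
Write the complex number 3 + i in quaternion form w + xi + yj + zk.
3 + i + 0j + 0k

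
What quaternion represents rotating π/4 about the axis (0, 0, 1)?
0.9239 + 0.3827k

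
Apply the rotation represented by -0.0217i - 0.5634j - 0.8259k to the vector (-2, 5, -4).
(1.977, -5.597, 3.125)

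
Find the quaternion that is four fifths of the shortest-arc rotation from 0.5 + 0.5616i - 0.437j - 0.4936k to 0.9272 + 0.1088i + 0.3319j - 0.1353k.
0.9257 + 0.2322i + 0.18j - 0.2384k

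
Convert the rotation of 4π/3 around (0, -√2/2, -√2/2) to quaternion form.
-0.5 - 0.6124j - 0.6124k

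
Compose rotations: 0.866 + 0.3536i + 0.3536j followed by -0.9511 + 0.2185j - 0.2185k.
-0.9009 - 0.259i - 0.2243j - 0.2665k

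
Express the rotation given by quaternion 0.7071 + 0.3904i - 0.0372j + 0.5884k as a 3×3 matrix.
[[0.3048, -0.8612, 0.4068], [0.8031, 0.0027, -0.5959], [0.512, 0.5083, 0.6924]]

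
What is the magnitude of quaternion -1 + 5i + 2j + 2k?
√34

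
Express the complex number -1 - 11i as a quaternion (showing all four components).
-1 - 11i + 0j + 0k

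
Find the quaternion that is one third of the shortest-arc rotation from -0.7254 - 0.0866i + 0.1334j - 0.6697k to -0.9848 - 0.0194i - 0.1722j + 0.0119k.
-0.8787 - 0.0687i + 0.0313j - 0.4715k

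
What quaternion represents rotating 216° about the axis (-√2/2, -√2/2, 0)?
-0.309 - 0.6725i - 0.6725j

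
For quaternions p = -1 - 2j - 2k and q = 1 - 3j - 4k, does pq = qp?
No: pq = -15 + 2i + j + 2k ≠ -15 - 2i + j + 2k = qp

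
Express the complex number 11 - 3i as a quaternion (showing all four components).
11 - 3i + 0j + 0k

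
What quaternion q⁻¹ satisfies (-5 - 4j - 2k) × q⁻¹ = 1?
-0.1111 + 0.0889j + 0.0444k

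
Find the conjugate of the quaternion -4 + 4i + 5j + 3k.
-4 - 4i - 5j - 3k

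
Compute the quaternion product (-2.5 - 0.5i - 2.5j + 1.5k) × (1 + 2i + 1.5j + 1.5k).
-11.5i - 2.5j + 2k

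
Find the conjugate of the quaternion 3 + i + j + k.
3 - i - j - k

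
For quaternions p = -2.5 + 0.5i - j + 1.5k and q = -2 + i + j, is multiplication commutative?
No: pq = 5.5 - 5i + j - 1.5k ≠ 5.5 - 2i - 2j - 4.5k = qp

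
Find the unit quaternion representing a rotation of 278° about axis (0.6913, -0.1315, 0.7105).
-0.7547 + 0.4535i - 0.0863j + 0.4661k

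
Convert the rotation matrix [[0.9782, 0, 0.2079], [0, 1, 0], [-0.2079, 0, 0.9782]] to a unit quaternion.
0.9945 + 0.1045j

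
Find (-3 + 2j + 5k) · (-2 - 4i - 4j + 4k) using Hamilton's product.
-6 + 40i - 12j - 14k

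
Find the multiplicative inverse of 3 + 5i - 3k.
0.0698 - 0.1163i + 0.0698k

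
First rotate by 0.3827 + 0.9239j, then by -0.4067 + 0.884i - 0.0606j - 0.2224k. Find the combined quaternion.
-0.0997 + 0.5438i - 0.3989j + 0.7316k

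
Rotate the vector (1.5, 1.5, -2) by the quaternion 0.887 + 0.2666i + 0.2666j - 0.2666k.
(1.335, 1.808, -1.858)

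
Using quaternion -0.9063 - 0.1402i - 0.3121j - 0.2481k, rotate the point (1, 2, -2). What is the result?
(-1.313, 2.411, -1.21)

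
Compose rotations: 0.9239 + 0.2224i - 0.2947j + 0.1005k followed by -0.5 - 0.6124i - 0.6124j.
-0.5062 - 0.7385i - 0.3569j + 0.2664k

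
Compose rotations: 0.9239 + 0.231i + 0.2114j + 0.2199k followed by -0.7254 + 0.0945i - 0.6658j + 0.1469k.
-0.5836 - 0.2577i - 0.7553j + 0.15k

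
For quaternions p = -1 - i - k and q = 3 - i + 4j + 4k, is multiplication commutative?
No: pq = 2i + j - 11k ≠ -6i - 9j - 3k = qp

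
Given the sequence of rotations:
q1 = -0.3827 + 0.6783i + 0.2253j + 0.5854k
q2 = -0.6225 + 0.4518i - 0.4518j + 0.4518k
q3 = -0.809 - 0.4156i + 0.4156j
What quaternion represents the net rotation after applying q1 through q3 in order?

q2 · q1 = -0.2309 - 0.9614i + 0.0746j - 0.1291k
q3 · q2 · q1 = -0.2438 + 0.8201i - 0.21j + 0.473k
-0.2438 + 0.8201i - 0.21j + 0.473k


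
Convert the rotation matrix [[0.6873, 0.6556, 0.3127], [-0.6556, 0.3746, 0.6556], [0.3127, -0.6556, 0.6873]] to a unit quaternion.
0.829 - 0.3954i - 0.3954k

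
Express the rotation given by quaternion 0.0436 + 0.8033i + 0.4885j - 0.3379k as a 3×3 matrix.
[[0.2944, 0.8143, -0.5003], [0.7554, -0.5189, -0.4002], [-0.5855, -0.2601, -0.7678]]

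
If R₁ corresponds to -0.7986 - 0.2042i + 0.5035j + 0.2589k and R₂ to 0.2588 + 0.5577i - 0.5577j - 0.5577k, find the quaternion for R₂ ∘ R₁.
0.3324 - 0.3618i + 0.5452j + 0.6793k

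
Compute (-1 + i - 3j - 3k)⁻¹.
-0.05 - 0.05i + 0.15j + 0.15k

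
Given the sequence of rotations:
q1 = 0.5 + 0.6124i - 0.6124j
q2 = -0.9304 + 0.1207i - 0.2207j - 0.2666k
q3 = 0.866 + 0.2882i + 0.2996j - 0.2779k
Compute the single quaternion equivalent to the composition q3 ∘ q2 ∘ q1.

q2 · q1 = -0.6743 - 0.6727i + 0.2962j - 0.0721k
q3 · q2 · q1 = -0.4988 - 0.7162i + 0.2622j + 0.4119k
-0.4988 - 0.7162i + 0.2622j + 0.4119k


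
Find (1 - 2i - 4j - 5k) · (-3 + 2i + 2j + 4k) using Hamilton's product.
29 + 2i + 12j + 23k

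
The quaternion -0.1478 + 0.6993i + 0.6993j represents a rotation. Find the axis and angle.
axis = (√2/2, √2/2, 0), θ = 197°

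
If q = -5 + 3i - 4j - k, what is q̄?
-5 - 3i + 4j + k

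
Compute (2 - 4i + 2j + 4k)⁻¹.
0.05 + 0.1i - 0.05j - 0.1k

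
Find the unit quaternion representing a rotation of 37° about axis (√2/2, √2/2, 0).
0.9483 + 0.2244i + 0.2244j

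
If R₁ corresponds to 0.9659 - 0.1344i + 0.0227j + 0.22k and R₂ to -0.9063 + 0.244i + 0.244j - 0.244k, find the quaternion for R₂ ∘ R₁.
-0.7945 + 0.4167i + 0.1942j - 0.3967k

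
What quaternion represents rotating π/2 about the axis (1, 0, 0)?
0.7071 + 0.7071i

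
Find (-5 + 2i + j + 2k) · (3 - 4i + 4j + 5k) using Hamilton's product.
-21 + 23i - 35j - 7k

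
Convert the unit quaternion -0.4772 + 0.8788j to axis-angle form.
axis = (0, 1, 0), θ = 237°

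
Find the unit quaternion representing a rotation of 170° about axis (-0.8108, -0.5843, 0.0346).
0.0872 - 0.8077i - 0.5821j + 0.0345k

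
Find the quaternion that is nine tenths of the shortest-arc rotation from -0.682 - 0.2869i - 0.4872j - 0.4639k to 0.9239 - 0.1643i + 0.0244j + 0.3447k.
-0.9199 + 0.1191i - 0.0754j - 0.366k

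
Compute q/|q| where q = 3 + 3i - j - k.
0.6708 + 0.6708i - 0.2236j - 0.2236k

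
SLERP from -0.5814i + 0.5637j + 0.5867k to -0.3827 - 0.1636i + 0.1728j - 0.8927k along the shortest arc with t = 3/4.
0.3239 - 0.0485i + 0.035j + 0.9442k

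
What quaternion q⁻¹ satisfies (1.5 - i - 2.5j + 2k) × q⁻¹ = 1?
0.1111 + 0.0741i + 0.1852j - 0.1481k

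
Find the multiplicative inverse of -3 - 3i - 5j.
-0.0698 + 0.0698i + 0.1163j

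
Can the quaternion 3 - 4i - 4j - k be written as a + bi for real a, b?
No. The quaternion 3 - 4i - 4j - k has j-coefficient y = -4 and k-coefficient z = -1, not both zero, so it does not lie in the complex subalgebra spanned by 1 and i.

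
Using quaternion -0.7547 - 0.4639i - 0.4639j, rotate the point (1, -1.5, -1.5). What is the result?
(-1.126, 0.626, -1.959)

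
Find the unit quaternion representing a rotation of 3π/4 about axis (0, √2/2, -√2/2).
0.3827 + 0.6533j - 0.6533k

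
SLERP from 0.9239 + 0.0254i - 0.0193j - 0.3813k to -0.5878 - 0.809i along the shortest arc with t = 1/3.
0.9017 + 0.3304i - 0.0141j - 0.2786k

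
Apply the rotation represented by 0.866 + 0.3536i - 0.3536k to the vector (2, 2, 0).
(2.725, -0.225, 0.725)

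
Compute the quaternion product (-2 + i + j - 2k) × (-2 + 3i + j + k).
2 - 5i - 11j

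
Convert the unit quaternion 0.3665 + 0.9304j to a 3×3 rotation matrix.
[[-0.7313, 0, 0.682], [0, 1, 0], [-0.682, 0, -0.7313]]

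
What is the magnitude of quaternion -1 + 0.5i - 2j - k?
2.5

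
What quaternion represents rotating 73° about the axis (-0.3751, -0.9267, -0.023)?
0.8039 - 0.2231i - 0.5512j - 0.0137k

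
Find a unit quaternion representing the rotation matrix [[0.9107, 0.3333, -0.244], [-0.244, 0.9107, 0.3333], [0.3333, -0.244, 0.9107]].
0.9659 - 0.1494i - 0.1494j - 0.1494k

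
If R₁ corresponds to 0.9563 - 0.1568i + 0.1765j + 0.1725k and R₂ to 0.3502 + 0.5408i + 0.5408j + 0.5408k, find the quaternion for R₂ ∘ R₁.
0.231 + 0.4601i + 0.4009j + 0.7578k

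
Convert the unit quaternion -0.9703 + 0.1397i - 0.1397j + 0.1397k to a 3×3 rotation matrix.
[[0.9219, 0.2321, 0.3101], [-0.3101, 0.9219, 0.2321], [-0.2321, -0.3101, 0.9219]]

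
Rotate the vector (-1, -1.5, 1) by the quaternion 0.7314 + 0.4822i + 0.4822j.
(-0.527, -1.973, -0.283)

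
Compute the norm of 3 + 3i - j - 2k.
√23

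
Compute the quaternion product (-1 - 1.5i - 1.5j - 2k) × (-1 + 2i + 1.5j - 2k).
2.25 + 5.5i - 7j + 4.75k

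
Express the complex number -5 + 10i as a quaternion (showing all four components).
-5 + 10i + 0j + 0k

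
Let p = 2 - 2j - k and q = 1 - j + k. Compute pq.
1 - 3i - 4j + k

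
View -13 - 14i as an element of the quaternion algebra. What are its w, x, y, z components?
-13 - 14i + 0j + 0k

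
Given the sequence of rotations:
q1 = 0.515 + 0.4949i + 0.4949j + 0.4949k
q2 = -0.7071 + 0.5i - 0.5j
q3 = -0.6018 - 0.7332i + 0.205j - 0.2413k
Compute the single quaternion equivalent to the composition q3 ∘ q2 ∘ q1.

q2 · q1 = -0.3642 - 0.3399i - 0.8549j + 0.145k
q3 · q2 · q1 = 0.1802 + 0.295i + 0.6281j + 0.6971k
0.1802 + 0.295i + 0.6281j + 0.6971k


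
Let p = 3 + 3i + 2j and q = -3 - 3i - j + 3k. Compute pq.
2 - 12i - 18j + 12k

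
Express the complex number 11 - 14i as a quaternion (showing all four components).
11 - 14i + 0j + 0k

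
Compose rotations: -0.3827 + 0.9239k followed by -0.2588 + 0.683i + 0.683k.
-0.532 - 0.2614i - 0.631j - 0.5005k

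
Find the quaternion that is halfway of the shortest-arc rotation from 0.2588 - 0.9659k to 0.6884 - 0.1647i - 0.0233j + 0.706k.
-0.2477 + 0.095i + 0.0134j - 0.9641k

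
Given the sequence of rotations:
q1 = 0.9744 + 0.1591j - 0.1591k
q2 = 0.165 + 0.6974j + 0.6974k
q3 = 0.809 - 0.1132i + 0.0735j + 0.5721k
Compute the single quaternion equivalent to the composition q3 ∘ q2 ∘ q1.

q2 · q1 = 0.1608 - 0.2219i + 0.7058j + 0.6533k
q3 · q2 · q1 = -0.3207 - 0.5535i + 0.5298j + 0.5569k
-0.3207 - 0.5535i + 0.5298j + 0.5569k


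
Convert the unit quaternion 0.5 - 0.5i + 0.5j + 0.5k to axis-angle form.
axis = (-√3/3, √3/3, √3/3), θ = 2π/3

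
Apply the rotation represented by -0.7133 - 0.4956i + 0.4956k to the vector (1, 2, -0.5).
(2.168, -0.318, 0.668)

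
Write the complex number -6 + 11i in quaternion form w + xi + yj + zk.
-6 + 11i + 0j + 0k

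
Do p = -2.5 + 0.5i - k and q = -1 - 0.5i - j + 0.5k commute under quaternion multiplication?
No: pq = 3.25 - 0.25i + 2.75j - 0.75k ≠ 3.25 + 1.75i + 2.25j + 0.25k = qp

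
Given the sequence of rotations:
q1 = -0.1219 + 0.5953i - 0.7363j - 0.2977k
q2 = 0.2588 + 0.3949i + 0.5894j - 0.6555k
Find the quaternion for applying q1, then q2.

q2 · q1 = -0.0278 - 0.5522i - 0.5351j - 0.6388k
-0.0278 - 0.5522i - 0.5351j - 0.6388k


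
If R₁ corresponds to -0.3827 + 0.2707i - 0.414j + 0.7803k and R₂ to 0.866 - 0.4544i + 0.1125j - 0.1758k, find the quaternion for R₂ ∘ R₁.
-0.0247 + 0.4233i - 0.0946j + 0.9007k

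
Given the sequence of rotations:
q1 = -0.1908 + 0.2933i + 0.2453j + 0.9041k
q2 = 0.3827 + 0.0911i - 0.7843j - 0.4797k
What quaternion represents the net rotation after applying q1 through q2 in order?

q2 · q1 = 0.5263 - 0.4966i + 0.0205j + 0.6899k
0.5263 - 0.4966i + 0.0205j + 0.6899k


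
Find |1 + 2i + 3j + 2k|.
√18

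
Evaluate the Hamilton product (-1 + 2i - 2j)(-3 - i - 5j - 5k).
-5 + 5i + 21j - 7k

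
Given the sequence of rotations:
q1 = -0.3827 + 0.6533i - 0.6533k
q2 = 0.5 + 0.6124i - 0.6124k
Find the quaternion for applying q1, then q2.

q2 · q1 = -0.9915 + 0.0923i - 0.0923k
-0.9915 + 0.0923i - 0.0923k


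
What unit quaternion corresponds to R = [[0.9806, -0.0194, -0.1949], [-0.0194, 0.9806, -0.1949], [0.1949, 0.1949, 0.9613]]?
0.9903 + 0.0984i - 0.0984j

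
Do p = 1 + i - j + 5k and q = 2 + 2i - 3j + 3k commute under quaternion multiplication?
No: pq = -18 + 16i + 2j + 12k ≠ -18 - 8i - 12j + 14k = qp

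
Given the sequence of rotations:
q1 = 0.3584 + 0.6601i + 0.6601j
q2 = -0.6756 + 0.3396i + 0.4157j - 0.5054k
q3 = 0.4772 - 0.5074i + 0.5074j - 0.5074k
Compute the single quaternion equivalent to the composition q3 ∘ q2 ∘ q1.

q2 · q1 = -0.7407 + 0.0094i - 0.6306j - 0.2314k
q3 · q2 · q1 = -0.1461 - 0.0571i - 0.7989j + 0.5806k
-0.1461 - 0.0571i - 0.7989j + 0.5806k


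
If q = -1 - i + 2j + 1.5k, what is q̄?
-1 + i - 2j - 1.5k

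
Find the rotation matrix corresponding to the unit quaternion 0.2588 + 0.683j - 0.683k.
[[-0.866, 0.3535, 0.3535], [-0.3535, 0.067, -0.933], [-0.3535, -0.933, 0.067]]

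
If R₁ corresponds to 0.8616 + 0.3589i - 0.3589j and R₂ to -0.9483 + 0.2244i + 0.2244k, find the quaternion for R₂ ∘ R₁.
-0.8976 - 0.0665i + 0.4209j + 0.1128k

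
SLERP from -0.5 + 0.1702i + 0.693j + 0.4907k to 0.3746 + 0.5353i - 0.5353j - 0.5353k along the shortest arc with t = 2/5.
-0.4817 - 0.1236i + 0.6746j + 0.5455k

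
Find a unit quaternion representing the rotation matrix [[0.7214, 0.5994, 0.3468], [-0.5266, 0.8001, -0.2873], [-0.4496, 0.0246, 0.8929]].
0.9239 + 0.0844i + 0.2155j - 0.3047k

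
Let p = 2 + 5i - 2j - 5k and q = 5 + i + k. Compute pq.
10 + 25i - 20j - 21k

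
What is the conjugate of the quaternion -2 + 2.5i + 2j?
-2 - 2.5i - 2j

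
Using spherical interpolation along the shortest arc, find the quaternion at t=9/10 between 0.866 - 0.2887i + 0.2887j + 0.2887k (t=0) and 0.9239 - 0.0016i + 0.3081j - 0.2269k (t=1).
0.9333 - 0.0321i + 0.3112j - 0.1759k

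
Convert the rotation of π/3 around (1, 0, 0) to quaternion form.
0.866 + 0.5i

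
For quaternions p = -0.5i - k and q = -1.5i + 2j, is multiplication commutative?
No: pq = -0.75 + 2i + 1.5j - k ≠ -0.75 - 2i - 1.5j + k = qp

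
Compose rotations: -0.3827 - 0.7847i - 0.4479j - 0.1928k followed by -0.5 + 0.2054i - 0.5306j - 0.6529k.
-0.011 + 0.1236i + 0.9789j - 0.1621k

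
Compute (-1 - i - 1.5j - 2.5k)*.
-1 + i + 1.5j + 2.5k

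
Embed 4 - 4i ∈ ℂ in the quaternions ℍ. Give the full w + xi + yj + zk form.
4 - 4i + 0j + 0k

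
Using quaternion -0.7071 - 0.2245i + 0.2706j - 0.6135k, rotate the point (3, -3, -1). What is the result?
(3.377, 2.449, 1.265)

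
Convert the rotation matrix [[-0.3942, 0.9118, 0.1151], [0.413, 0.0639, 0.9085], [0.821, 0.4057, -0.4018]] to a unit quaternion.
-0.2588 + 0.4857i + 0.6819j + 0.4818k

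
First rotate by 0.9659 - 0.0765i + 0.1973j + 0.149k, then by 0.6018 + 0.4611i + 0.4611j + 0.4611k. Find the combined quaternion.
0.4569 + 0.3771i + 0.4601j + 0.6613k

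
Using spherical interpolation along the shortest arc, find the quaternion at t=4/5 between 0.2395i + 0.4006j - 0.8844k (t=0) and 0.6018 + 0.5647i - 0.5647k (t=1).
0.5056 + 0.5289i + 0.0911j - 0.6755k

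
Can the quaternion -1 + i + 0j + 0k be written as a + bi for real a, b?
Yes. The quaternion -1 + i has j- and k-coefficients y = z = 0, so it lies in the complex subalgebra spanned by 1 and i.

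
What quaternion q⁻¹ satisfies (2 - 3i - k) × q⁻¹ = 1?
0.1429 + 0.2143i + 0.0714k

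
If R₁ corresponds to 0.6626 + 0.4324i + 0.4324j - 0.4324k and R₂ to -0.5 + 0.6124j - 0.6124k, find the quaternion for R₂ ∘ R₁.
-0.8609 - 0.2162i - 0.0752j - 0.4544k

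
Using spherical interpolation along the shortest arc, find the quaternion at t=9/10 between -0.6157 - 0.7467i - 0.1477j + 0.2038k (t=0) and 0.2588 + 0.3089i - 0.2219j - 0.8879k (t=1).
-0.3141 - 0.3763i + 0.1891j + 0.8509k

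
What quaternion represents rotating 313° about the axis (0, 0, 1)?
-0.9171 + 0.3987k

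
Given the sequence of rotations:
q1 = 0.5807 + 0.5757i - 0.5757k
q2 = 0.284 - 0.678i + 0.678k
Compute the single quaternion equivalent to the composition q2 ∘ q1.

q2 · q1 = 0.9456 - 0.2302i + 0.2302k
0.9456 - 0.2302i + 0.2302k


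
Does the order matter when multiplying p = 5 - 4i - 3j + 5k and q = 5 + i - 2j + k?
Yes: pq = 18 - 8i - 16j + 41k ≠ 18 - 22i - 34j + 19k = qp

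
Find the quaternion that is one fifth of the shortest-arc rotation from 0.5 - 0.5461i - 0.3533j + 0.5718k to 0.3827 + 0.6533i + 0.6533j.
0.3407 - 0.6411i - 0.4727j + 0.4995k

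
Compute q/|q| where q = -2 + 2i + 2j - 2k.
-0.5 + 0.5i + 0.5j - 0.5k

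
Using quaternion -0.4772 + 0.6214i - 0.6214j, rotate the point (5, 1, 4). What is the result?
(2.739, -1.261, -5.737)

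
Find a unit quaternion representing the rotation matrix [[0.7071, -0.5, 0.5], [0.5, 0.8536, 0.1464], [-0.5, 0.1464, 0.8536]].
0.9239 + 0.2706j + 0.2706k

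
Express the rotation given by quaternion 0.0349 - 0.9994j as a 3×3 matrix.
[[-0.9976, 0, -0.0698], [0, 1, 0], [0.0698, 0, -0.9976]]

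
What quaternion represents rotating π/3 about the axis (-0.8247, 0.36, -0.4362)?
0.866 - 0.4123i + 0.18j - 0.2181k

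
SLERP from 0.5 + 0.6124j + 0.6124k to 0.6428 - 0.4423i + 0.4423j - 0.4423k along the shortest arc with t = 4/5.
0.6993 - 0.3917i + 0.5509j - 0.2325k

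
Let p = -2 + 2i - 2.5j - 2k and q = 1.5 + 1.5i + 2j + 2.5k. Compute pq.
4 - 2.25i - 15.75j - 0.25k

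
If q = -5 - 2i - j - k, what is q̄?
-5 + 2i + j + k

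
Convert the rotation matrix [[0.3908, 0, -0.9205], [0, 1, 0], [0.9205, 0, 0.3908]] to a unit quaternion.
0.8339 - 0.5519j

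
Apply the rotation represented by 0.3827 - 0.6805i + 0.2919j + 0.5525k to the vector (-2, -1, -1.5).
(1.175, -0.78, 2.294)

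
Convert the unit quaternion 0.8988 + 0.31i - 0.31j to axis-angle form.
axis = (√2/2, -√2/2, 0), θ = 52°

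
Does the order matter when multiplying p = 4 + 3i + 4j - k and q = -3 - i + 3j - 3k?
Yes: pq = -24 - 22i + 10j + 4k ≠ -24 - 4i - 10j - 22k = qp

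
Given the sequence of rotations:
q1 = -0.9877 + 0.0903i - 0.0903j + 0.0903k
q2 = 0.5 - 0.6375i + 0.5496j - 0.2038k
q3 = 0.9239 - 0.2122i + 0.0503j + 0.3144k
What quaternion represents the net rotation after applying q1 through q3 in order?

q2 · q1 = -0.3683 + 0.706i - 0.5488j + 0.2544k
q3 · q2 · q1 = -0.2428 + 0.9158i - 0.2496j + 0.2002k
-0.2428 + 0.9158i - 0.2496j + 0.2002k


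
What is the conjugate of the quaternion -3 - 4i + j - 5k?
-3 + 4i - j + 5k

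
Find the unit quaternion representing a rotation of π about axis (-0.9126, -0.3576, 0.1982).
-0.9126i - 0.3576j + 0.1982k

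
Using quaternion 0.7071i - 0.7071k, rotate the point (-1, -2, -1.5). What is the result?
(1.5, 2, 1)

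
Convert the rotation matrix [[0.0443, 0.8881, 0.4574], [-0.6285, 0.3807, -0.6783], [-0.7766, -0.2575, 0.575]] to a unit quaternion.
0.7071 + 0.1488i + 0.4363j - 0.5362k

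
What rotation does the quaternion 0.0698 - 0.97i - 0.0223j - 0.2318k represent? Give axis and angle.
axis = (-0.9724, -0.0224, -0.2324), θ = 172°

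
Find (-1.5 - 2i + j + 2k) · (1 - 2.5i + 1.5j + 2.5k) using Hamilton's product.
-13 + 1.25i - 1.25j - 2.25k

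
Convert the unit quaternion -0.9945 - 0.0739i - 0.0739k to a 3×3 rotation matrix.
[[0.9891, -0.147, 0.0109], [0.147, 0.9782, -0.147], [0.0109, 0.147, 0.9891]]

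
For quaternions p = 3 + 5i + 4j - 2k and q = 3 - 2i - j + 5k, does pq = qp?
No: pq = 33 + 27i - 12j + 12k ≠ 33 - 9i + 30j + 6k = qp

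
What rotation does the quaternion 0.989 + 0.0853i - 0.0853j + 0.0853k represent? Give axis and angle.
axis = (√3/3, -√3/3, √3/3), θ = 17°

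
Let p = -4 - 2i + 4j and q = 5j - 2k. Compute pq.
-20 - 8i - 24j - 2k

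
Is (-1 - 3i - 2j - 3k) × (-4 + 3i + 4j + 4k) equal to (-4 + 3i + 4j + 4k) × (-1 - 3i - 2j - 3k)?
No: pq = 33 + 13i + 7j + 2k ≠ 33 + 5i + j + 14k = qp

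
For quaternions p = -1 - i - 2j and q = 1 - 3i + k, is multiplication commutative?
No: pq = -4 - j - 7k ≠ -4 + 4i - 3j + 5k = qp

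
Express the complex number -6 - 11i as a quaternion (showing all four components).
-6 - 11i + 0j + 0k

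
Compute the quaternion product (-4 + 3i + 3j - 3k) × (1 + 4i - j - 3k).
-22 - 25i + 4j - 6k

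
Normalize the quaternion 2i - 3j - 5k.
0.3244i - 0.4867j - 0.8111k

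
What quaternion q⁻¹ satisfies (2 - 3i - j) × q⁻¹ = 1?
0.1429 + 0.2143i + 0.0714j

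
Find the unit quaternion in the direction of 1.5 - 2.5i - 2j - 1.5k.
0.3906 - 0.6509i - 0.5208j - 0.3906k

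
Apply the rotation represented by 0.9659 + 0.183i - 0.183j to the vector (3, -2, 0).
(2.933, -2.067, 0.354)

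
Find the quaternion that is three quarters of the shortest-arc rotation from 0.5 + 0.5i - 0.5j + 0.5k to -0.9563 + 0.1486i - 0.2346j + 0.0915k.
0.9947 + 0.0394i + 0.035j + 0.0888k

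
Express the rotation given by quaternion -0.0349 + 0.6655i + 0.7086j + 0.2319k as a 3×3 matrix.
[[-0.1118, 0.9593, 0.2592], [0.927, 0.0067, 0.3751], [0.3581, 0.2822, -0.89]]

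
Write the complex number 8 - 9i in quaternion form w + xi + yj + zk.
8 - 9i + 0j + 0k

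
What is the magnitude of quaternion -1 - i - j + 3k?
√12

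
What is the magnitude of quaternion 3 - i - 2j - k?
√15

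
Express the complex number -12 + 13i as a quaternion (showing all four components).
-12 + 13i + 0j + 0k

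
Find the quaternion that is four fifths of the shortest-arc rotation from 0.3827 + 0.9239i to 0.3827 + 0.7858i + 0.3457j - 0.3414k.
0.3909 + 0.8314i + 0.281j - 0.2775k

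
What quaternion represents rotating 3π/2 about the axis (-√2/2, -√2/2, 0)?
-0.7071 - 0.5i - 0.5j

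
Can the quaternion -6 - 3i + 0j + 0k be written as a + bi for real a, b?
Yes. The quaternion -6 - 3i has j- and k-coefficients y = z = 0, so it lies in the complex subalgebra spanned by 1 and i.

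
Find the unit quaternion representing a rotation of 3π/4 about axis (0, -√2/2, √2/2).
0.3827 - 0.6533j + 0.6533k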